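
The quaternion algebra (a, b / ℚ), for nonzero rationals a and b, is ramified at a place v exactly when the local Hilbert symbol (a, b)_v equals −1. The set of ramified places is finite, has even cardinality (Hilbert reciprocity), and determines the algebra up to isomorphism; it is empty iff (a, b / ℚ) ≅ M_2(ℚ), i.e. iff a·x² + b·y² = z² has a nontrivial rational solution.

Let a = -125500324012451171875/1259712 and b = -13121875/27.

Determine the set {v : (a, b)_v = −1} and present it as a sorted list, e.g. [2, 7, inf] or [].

(a, b) ≡ (-1785, -62985) mod (ℚ^×)²; places V = {2, 3, 5, 7, 13, 17, 19, ∞}.
(a,b)_3: α=-9, u≡2; β=-3, v≡2 (mod 3); (2|3)=-1, (2|3)=-1; sign (−1)^1·-1^-3·-1^-9 = -1.
(a,b)_2: α=-6, β=0; u≡7, v≡7 (mod 8); ε(u)ε(v)=1·1, αω(v)=-6·0, βω(u)=0·0; sum ≡ 1  ⇒  -1.
(a,b)_17: α=3, u≡3; β=1, v≡1 (mod 17); (3|17)=-1, (1|17)=+1; sign (−1)^0·-1^1·+1^3 = -1.
(a,b)_7: α=3, u≡1; β=0, v≡4 (mod 7); (1|7)=+1, (4|7)=+1; sign (−1)^0·+1^0·+1^3 = +1.
(a,b)_5: α=13, u≡2; β=5, v≡3 (mod 5); (2|5)=-1, (3|5)=-1; sign (−1)^0·-1^5·-1^13 = +1.
(a,b)_∞: sgn(-1785)=−, sgn(-62985)=−, so -1.
(a,b)_19: α=2, u≡9; β=1, v≡15 (mod 19); (9|19)=+1, (15|19)=-1; sign (−1)^0·+1^1·-1^2 = +1.
(a,b)_13: α=2, u≡10; β=1, v≡10 (mod 13); (10|13)=+1, (10|13)=+1; sign (−1)^0·+1^1·+1^2 = +1.
Ram(-1785, -62985) = {2, 3, 17, ∞}; no ℚ_2-point on the conic.

[2, 3, 17, inf]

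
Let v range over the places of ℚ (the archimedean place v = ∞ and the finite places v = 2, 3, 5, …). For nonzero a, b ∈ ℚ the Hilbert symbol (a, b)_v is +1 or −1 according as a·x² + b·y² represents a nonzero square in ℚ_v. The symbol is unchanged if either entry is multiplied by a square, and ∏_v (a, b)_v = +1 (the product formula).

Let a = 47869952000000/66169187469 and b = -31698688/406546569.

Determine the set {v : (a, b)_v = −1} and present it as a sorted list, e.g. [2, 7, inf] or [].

(a, b) ≡ (245427, -7) mod (ℚ^×)²; places V = {2, 3, 5, 7, 11, 13, 19, 29, 31, 47, ∞}.
(a,b)_13: α=1, u≡10; β=-2, v≡6 (mod 13); (10|13)=+1, (6|13)=-1; sign (−1)^0·+1^-2·-1^1 = -1.
(a,b)_11: α=-2, u≡2; β=-2, v≡9 (mod 11); (2|11)=-1, (9|11)=+1; sign (−1)^0·-1^-2·+1^-2 = +1.
(a,b)_47: α=0, u≡40; β=-2, v≡5 (mod 47); (40|47)=-1, (5|47)=-1; sign (−1)^0·-1^-2·-1^0 = +1.
(a,b)_31: α=1, u≡29; β=0, v≡17 (mod 31); (29|31)=-1, (17|31)=-1; sign (−1)^0·-1^0·-1^1 = -1.
(a,b)_5: α=6, u≡2; β=0, v≡3 (mod 5); (2|5)=-1, (3|5)=-1; sign (−1)^0·-1^0·-1^6 = +1.
(a,b)_3: α=-13, u≡2; β=-2, v≡2 (mod 3); (2|3)=-1, (2|3)=-1; sign (−1)^0·-1^-2·-1^-13 = -1.
(a,b)_7: α=-3, u≡3; β=3, v≡6 (mod 7); (3|7)=-1, (6|7)=-1; sign (−1)^1·-1^3·-1^-3 = -1.
(a,b)_29: α=1, u≡13; β=0, v≡28 (mod 29); (13|29)=+1, (28|29)=+1; sign (−1)^0·+1^0·+1^1 = +1.
(a,b)_2: α=18, β=8; u≡3, v≡1 (mod 8); ε(u)ε(v)=1·0, αω(v)=18·0, βω(u)=8·1; sum ≡ 0  ⇒  +1.
(a,b)_∞: sgn(245427)=+, sgn(-7)=−, so +1.
(a,b)_19: α=0, u≡11; β=2, v≡3 (mod 19); (11|19)=+1, (3|19)=-1; sign (−1)^0·+1^2·-1^0 = +1.
Ram(245427, -7) = {3, 7, 13, 31}; no ℚ_3-point on the conic.

[3, 7, 13, 31]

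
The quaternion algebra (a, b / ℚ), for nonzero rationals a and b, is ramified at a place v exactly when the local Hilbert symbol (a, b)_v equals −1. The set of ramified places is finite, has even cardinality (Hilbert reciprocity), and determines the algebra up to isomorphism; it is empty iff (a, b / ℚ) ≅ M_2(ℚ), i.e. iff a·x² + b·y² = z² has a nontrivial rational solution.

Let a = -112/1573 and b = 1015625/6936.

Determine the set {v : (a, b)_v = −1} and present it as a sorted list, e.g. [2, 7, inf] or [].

[2, 3, 7, 13]

Mod squares: a ≡ -91, b ≡ 390. Check v ∈ {∞, 2, 3, 5, 7, 11, 13, 17}.
v=7: a=7^1·(≡1), b=7^0·(≡5) mod 7; (1|7)=+1, (5|7)=-1; (−1)^{1·0·3}·(+1)^0·(-1)^1 = -1.
v=17: a=17^0·(≡14), b=17^-2·(≡4) mod 17; (14|17)=-1, (4|17)=+1; (−1)^{0·-2·8}·(-1)^-2·(+1)^0 = +1.
v=∞: -91 < 0 and 390 > 0  ⇒  (a,b)_∞ = +1.
v=2: v_2(a)=4, v_2(b)=-3; units ≡ 5, 3 (mod 8); ε·ε+αω+βω = 0·1+4·1+-3·1 ≡ 1  ⇒  (a,b)_2 = -1.
v=11: a=11^-2·(≡10), b=11^0·(≡1) mod 11; (10|11)=-1, (1|11)=+1; (−1)^{-2·0·5}·(-1)^0·(+1)^-2 = +1.
v=5: a=5^0·(≡1), b=5^7·(≡3) mod 5; (1|5)=+1, (3|5)=-1; (−1)^{0·7·2}·(+1)^7·(-1)^0 = +1.
v=3: a=3^0·(≡2), b=3^-1·(≡1) mod 3; (2|3)=-1, (1|3)=+1; (−1)^{0·-1·1}·(-1)^-1·(+1)^0 = -1.
v=13: a=13^-1·(≡11), b=13^1·(≡3) mod 13; (11|13)=-1, (3|13)=+1; (−1)^{-1·1·6}·(-1)^1·(+1)^-1 = -1.
|Ram(-91, 390)| = 4, even; anisotropic at {2, 3, 7, 13}.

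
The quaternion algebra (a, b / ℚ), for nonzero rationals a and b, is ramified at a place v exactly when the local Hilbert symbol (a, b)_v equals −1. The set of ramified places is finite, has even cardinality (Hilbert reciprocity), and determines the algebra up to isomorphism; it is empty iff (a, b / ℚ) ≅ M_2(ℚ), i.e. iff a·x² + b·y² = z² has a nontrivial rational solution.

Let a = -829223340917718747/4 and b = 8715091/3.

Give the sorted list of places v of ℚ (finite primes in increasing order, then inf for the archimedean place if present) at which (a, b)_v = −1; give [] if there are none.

Mod squares: a ≡ -534963, b ≡ 533577. Check v ∈ {∞, 2, 3, 7, 11, 13, 19, 23, 29, 37, 43}.
v=43: a=43^1·(≡39), b=43^0·(≡22) mod 43; (39|43)=-1, (22|43)=-1; (−1)^{1·0·21}·(-1)^0·(-1)^1 = -1.
v=∞: -534963 < 0 and 533577 > 0  ⇒  (a,b)_∞ = +1.
v=11: a=11^3·(≡3), b=11^1·(≡2) mod 11; (3|11)=+1, (2|11)=-1; (−1)^{3·1·5}·(+1)^1·(-1)^3 = +1.
v=29: a=29^1·(≡27), b=29^0·(≡23) mod 29; (27|29)=-1, (23|29)=+1; (−1)^{1·0·14}·(-1)^0·(+1)^1 = +1.
v=19: a=19^2·(≡4), b=19^1·(≡16) mod 19; (4|19)=+1, (16|19)=+1; (−1)^{2·1·9}·(+1)^1·(+1)^2 = +1.
v=23: a=23^2·(≡14), b=23^1·(≡5) mod 23; (14|23)=-1, (5|23)=-1; (−1)^{2·1·11}·(-1)^1·(-1)^2 = -1.
v=7: a=7^2·(≡6), b=7^2·(≡1) mod 7; (6|7)=-1, (1|7)=+1; (−1)^{2·2·3}·(-1)^2·(+1)^2 = +1.
v=3: a=3^1·(≡2), b=3^-1·(≡1) mod 3; (2|3)=-1, (1|3)=+1; (−1)^{1·-1·1}·(-1)^-1·(+1)^1 = +1.
v=2: v_2(a)=-2, v_2(b)=0; units ≡ 5, 1 (mod 8); ε·ε+αω+βω = 0·0+-2·0+0·1 ≡ 0  ⇒  (a,b)_2 = +1.
v=13: a=13^1·(≡6), b=13^0·(≡7) mod 13; (6|13)=-1, (7|13)=-1; (−1)^{1·0·6}·(-1)^0·(-1)^1 = -1.
v=37: a=37^2·(≡22), b=37^1·(≡25) mod 37; (22|37)=-1, (25|37)=+1; (−1)^{2·1·18}·(-1)^1·(+1)^2 = -1.
|Ram(-534963, 533577)| = 4, even; anisotropic at {13, 23, 37, 43}.

[13, 23, 37, 43]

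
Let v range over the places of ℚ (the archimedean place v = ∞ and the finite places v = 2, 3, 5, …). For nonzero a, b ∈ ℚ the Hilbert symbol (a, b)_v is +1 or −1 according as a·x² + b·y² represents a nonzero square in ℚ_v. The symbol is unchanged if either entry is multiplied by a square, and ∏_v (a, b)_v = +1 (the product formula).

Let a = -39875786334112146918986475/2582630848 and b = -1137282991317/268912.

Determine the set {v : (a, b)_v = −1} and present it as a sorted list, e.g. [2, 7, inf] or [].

[11, 19, 31, inf]

Mod squares: a ≡ -6293, b ≡ -30250451. Check v ∈ {∞, 2, 3, 5, 7, 11, 19, 23, 29, 31}.
v=3: a=3^6·(≡1), b=3^6·(≡1) mod 3; (1|3)=+1, (1|3)=+1; (−1)^{6·6·1}·(+1)^6·(+1)^6 = +1.
v=7: a=7^-9·(≡4), b=7^-5·(≡5) mod 7; (4|7)=+1, (5|7)=-1; (−1)^{-9·-5·3}·(+1)^-5·(-1)^-9 = +1.
v=11: a=11^2·(≡6), b=11^1·(≡9) mod 11; (6|11)=-1, (9|11)=+1; (−1)^{2·1·5}·(-1)^1·(+1)^2 = -1.
v=23: a=23^2·(≡6), b=23^1·(≡3) mod 23; (6|23)=+1, (3|23)=+1; (−1)^{2·1·11}·(+1)^1·(+1)^2 = +1.
v=29: a=29^3·(≡19), b=29^1·(≡11) mod 29; (19|29)=-1, (11|29)=-1; (−1)^{3·1·14}·(-1)^1·(-1)^3 = +1.
v=2: v_2(a)=-6, v_2(b)=-4; units ≡ 3, 5 (mod 8); ε·ε+αω+βω = 1·0+-6·1+-4·1 ≡ 0  ⇒  (a,b)_2 = +1.
v=5: a=5^2·(≡2), b=5^0·(≡4) mod 5; (2|5)=-1, (4|5)=+1; (−1)^{2·0·2}·(-1)^0·(+1)^2 = +1.
v=31: a=31^3·(≡18), b=31^1·(≡16) mod 31; (18|31)=+1, (16|31)=+1; (−1)^{3·1·15}·(+1)^1·(+1)^3 = -1.
v=∞: -6293 < 0 and -30250451 < 0  ⇒  (a,b)_∞ = -1.
v=19: a=19^6·(≡8), b=19^3·(≡18) mod 19; (8|19)=-1, (18|19)=-1; (−1)^{6·3·9}·(-1)^3·(-1)^6 = -1.
Ram(-6293, -30250451) = {11, 19, 31, ∞}; no ℚ_11-point on the conic.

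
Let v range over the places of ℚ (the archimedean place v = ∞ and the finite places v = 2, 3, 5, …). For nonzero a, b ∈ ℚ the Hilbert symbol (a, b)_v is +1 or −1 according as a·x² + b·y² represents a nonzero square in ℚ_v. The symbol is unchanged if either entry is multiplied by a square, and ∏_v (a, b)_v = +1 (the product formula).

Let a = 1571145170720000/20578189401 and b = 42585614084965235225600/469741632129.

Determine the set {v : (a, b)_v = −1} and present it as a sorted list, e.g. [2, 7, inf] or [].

(a, b) ≡ (20213, 29) mod (ℚ^×)²; places V = {2, 3, 5, 7, 11, 17, 23, 29, 41, 43, ∞}.
(a,b)_29: α=1, u≡22; β=3, v≡23 (mod 29); (22|29)=+1, (23|29)=+1; sign (−1)^0·+1^3·+1^1 = +1.
(a,b)_23: α=-2, u≡14; β=-2, v≡13 (mod 23); (14|23)=-1, (13|23)=+1; sign (−1)^0·-1^-2·+1^-2 = +1.
(a,b)_17: α=3, u≡16; β=6, v≡6 (mod 17); (16|17)=+1, (6|17)=-1; sign (−1)^0·+1^6·-1^3 = -1.
(a,b)_∞: sgn(20213)=+, sgn(29)=+, so +1.
(a,b)_11: α=-2, u≡6; β=-2, v≡6 (mod 11); (6|11)=-1, (6|11)=-1; sign (−1)^0·-1^-2·-1^-2 = +1.
(a,b)_43: α=0, u≡5; β=-2, v≡5 (mod 43); (5|43)=-1, (5|43)=-1; sign (−1)^0·-1^-2·-1^0 = +1.
(a,b)_5: α=4, u≡2; β=2, v≡1 (mod 5); (2|5)=-1, (1|5)=+1; sign (−1)^0·-1^2·+1^4 = +1.
(a,b)_7: α=-2, u≡4; β=-2, v≡2 (mod 7); (4|7)=+1, (2|7)=+1; sign (−1)^0·+1^-2·+1^-2 = +1.
(a,b)_2: α=8, β=10; u≡5, v≡5 (mod 8); ε(u)ε(v)=0·0, αω(v)=8·1, βω(u)=10·1; sum ≡ 0  ⇒  +1.
(a,b)_3: α=-8, u≡2; β=-4, v≡2 (mod 3); (2|3)=-1, (2|3)=-1; sign (−1)^0·-1^-4·-1^-8 = +1.
(a,b)_41: α=3, u≡39; β=4, v≡3 (mod 41); (39|41)=+1, (3|41)=-1; sign (−1)^0·+1^4·-1^3 = -1.
Ram(20213, 29) = {17, 41}; no ℚ_17-point on the conic.

[17, 41]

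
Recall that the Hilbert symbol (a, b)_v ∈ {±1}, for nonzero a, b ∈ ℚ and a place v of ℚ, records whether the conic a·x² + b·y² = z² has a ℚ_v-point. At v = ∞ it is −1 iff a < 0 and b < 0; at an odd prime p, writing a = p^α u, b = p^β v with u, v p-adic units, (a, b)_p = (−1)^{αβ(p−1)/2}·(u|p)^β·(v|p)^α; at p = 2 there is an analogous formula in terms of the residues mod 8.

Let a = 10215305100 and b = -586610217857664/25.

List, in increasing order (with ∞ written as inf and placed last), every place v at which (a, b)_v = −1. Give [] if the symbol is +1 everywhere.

Mod squares: a ≡ 11350339, b ≡ -506. Check v ∈ {∞, 2, 3, 5, 7, 11, 13, 17, 23, 29}.
v=5: a=5^2·(≡4), b=5^-2·(≡1) mod 5; (4|5)=+1, (1|5)=+1; (−1)^{2·-2·2}·(+1)^-2·(+1)^2 = +1.
v=23: a=23^1·(≡15), b=23^1·(≡4) mod 23; (15|23)=-1, (4|23)=+1; (−1)^{1·1·11}·(-1)^1·(+1)^1 = +1.
v=29: a=29^1·(≡7), b=29^2·(≡5) mod 29; (7|29)=+1, (5|29)=+1; (−1)^{1·2·14}·(+1)^2·(+1)^1 = +1.
v=13: a=13^1·(≡4), b=13^2·(≡12) mod 13; (4|13)=+1, (12|13)=+1; (−1)^{1·2·6}·(+1)^2·(+1)^1 = +1.
v=2: v_2(a)=2, v_2(b)=7; units ≡ 3, 3 (mod 8); ε·ε+αω+βω = 1·1+2·1+7·1 ≡ 0  ⇒  (a,b)_2 = +1.
v=3: a=3^2·(≡1), b=3^2·(≡1) mod 3; (1|3)=+1, (1|3)=+1; (−1)^{2·2·1}·(+1)^2·(+1)^2 = +1.
v=∞: 11350339 > 0 and -506 < 0  ⇒  (a,b)_∞ = +1.
v=7: a=7^1·(≡2), b=7^2·(≡5) mod 7; (2|7)=+1, (5|7)=-1; (−1)^{1·2·3}·(+1)^2·(-1)^1 = -1.
v=17: a=17^1·(≡8), b=17^2·(≡1) mod 17; (8|17)=+1, (1|17)=+1; (−1)^{1·2·8}·(+1)^2·(+1)^1 = +1.
v=11: a=11^1·(≡1), b=11^1·(≡3) mod 11; (1|11)=+1, (3|11)=+1; (−1)^{1·1·5}·(+1)^1·(+1)^1 = -1.
(11350339, -506 / ℚ) ramifies at {7, 11}: a division algebra.

[7, 11]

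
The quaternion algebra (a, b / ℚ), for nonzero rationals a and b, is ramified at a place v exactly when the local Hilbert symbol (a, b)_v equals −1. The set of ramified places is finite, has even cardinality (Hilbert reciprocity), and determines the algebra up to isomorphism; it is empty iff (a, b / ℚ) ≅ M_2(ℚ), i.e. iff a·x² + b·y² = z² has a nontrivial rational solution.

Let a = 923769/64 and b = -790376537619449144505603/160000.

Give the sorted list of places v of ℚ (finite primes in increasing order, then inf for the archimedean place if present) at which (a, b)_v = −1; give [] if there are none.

(a, b) ≡ (102641, -307923) mod (ℚ^×)²; places V = {2, 3, 5, 7, 11, 31, 43, ∞}.
(a,b)_3: α=2, u≡2; β=3, v≡1 (mod 3); (2|3)=-1, (1|3)=+1; sign (−1)^0·-1^3·+1^2 = -1.
(a,b)_2: α=-6, β=-8; u≡1, v≡5 (mod 8); ε(u)ε(v)=0·0, αω(v)=-6·1, βω(u)=-8·0; sum ≡ 0  ⇒  +1.
(a,b)_∞: sgn(102641)=+, sgn(-307923)=−, so +1.
(a,b)_43: α=1, u≡34; β=5, v≡29 (mod 43); (34|43)=-1, (29|43)=-1; sign (−1)^1·-1^5·-1^1 = -1.
(a,b)_5: α=0, u≡1; β=-4, v≡2 (mod 5); (1|5)=+1, (2|5)=-1; sign (−1)^0·+1^-4·-1^0 = +1.
(a,b)_11: α=1, u≡3; β=7, v≡6 (mod 11); (3|11)=+1, (6|11)=-1; sign (−1)^1·+1^7·-1^1 = +1.
(a,b)_7: α=1, u≡3; β=3, v≡3 (mod 7); (3|7)=-1, (3|7)=-1; sign (−1)^1·-1^3·-1^1 = -1.
(a,b)_31: α=1, u≡4; β=3, v≡18 (mod 31); (4|31)=+1, (18|31)=+1; sign (−1)^1·+1^3·+1^1 = -1.
|Ram(102641, -307923)| = 4, even; anisotropic at {3, 7, 31, 43}.

[3, 7, 31, 43]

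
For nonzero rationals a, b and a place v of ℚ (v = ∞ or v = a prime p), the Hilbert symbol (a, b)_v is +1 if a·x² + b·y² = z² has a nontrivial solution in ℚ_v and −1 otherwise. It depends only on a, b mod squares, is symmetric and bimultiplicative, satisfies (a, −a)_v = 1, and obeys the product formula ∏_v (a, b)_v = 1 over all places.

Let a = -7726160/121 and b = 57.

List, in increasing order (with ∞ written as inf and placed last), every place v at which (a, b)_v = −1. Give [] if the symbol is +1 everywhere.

[5, 13, 17, 23]

Mod squares: a ≡ -482885, b ≡ 57. Check v ∈ {∞, 2, 3, 5, 11, 13, 17, 19, 23}.
v=2: v_2(a)=4, v_2(b)=0; units ≡ 3, 1 (mod 8); ε·ε+αω+βω = 1·0+4·0+0·1 ≡ 0  ⇒  (a,b)_2 = +1.
v=19: a=19^1·(≡16), b=19^1·(≡3) mod 19; (16|19)=+1, (3|19)=-1; (−1)^{1·1·9}·(+1)^1·(-1)^1 = +1.
v=23: a=23^1·(≡3), b=23^0·(≡11) mod 23; (3|23)=+1, (11|23)=-1; (−1)^{1·0·11}·(+1)^0·(-1)^1 = -1.
v=∞: -482885 < 0 and 57 > 0  ⇒  (a,b)_∞ = +1.
v=3: a=3^0·(≡1), b=3^1·(≡1) mod 3; (1|3)=+1, (1|3)=+1; (−1)^{0·1·1}·(+1)^1·(+1)^0 = +1.
v=11: a=11^-2·(≡9), b=11^0·(≡2) mod 11; (9|11)=+1, (2|11)=-1; (−1)^{-2·0·5}·(+1)^0·(-1)^-2 = +1.
v=17: a=17^1·(≡16), b=17^0·(≡6) mod 17; (16|17)=+1, (6|17)=-1; (−1)^{1·0·8}·(+1)^0·(-1)^1 = -1.
v=13: a=13^1·(≡10), b=13^0·(≡5) mod 13; (10|13)=+1, (5|13)=-1; (−1)^{1·0·6}·(+1)^0·(-1)^1 = -1.
v=5: a=5^1·(≡3), b=5^0·(≡2) mod 5; (3|5)=-1, (2|5)=-1; (−1)^{1·0·2}·(-1)^0·(-1)^1 = -1.
Ram(-482885, 57) = {5, 13, 17, 23}; no ℚ_5-point on the conic.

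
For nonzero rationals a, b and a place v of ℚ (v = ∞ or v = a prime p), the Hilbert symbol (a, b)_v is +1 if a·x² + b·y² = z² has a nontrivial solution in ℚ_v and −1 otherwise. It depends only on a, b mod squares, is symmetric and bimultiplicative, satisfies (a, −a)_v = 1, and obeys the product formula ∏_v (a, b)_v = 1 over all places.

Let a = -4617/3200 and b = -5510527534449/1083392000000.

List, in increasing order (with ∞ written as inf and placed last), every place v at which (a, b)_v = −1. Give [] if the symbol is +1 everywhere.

[2, 17, 19, inf]

Mod squares: a ≡ -114, b ≡ -1938. Check v ∈ {∞, 2, 3, 5, 7, 17, 19, 23}.
v=17: a=17^0·(≡6), b=17^1·(≡12) mod 17; (6|17)=-1, (12|17)=-1; (−1)^{0·1·8}·(-1)^1·(-1)^0 = -1.
v=5: a=5^-2·(≡1), b=5^-6·(≡2) mod 5; (1|5)=+1, (2|5)=-1; (−1)^{-2·-6·2}·(+1)^-6·(-1)^-2 = +1.
v=19: a=19^1·(≡10), b=19^3·(≡14) mod 19; (10|19)=-1, (14|19)=-1; (−1)^{1·3·9}·(-1)^3·(-1)^1 = -1.
v=7: a=7^0·(≡3), b=7^4·(≡2) mod 7; (3|7)=-1, (2|7)=+1; (−1)^{0·4·3}·(-1)^4·(+1)^0 = +1.
v=2: v_2(a)=-7, v_2(b)=-17; units ≡ 7, 7 (mod 8); ε·ε+αω+βω = 1·1+-7·0+-17·0 ≡ 1  ⇒  (a,b)_2 = -1.
v=3: a=3^5·(≡1), b=3^9·(≡2) mod 3; (1|3)=+1, (2|3)=-1; (−1)^{5·9·1}·(+1)^9·(-1)^5 = +1.
v=∞: -114 < 0 and -1938 < 0  ⇒  (a,b)_∞ = -1.
v=23: a=23^0·(≡2), b=23^-2·(≡5) mod 23; (2|23)=+1, (5|23)=-1; (−1)^{0·-2·11}·(+1)^-2·(-1)^0 = +1.
|Ram(-114, -1938)| = 4, even; anisotropic at {2, 17, 19, ∞}.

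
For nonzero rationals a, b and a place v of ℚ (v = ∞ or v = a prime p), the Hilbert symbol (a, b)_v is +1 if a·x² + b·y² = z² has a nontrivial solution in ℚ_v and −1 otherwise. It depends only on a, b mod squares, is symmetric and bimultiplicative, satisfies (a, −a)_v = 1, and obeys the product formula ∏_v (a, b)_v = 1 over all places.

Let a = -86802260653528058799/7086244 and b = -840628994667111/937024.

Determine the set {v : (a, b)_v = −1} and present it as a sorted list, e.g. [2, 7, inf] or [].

Mod squares: a ≡ -391, b ≡ -551. Check v ∈ {∞, 2, 3, 11, 13, 17, 19, 23, 29}.
v=29: a=29^2·(≡21), b=29^1·(≡2) mod 29; (21|29)=-1, (2|29)=-1; (−1)^{2·1·14}·(-1)^1·(-1)^2 = -1.
v=3: a=3^14·(≡2), b=3^10·(≡1) mod 3; (2|3)=-1, (1|3)=+1; (−1)^{14·10·1}·(-1)^10·(+1)^14 = +1.
v=23: a=23^3·(≡1), b=23^2·(≡1) mod 23; (1|23)=+1, (1|23)=+1; (−1)^{3·2·11}·(+1)^2·(+1)^3 = +1.
v=2: v_2(a)=-2, v_2(b)=-6; units ≡ 1, 1 (mod 8); ε·ε+αω+βω = 0·0+-2·0+-6·0 ≡ 0  ⇒  (a,b)_2 = +1.
v=∞: -391 < 0 and -551 < 0  ⇒  (a,b)_∞ = -1.
v=17: a=17^3·(≡10), b=17^2·(≡10) mod 17; (10|17)=-1, (10|17)=-1; (−1)^{3·2·8}·(-1)^2·(-1)^3 = -1.
v=19: a=19^2·(≡14), b=19^1·(≡17) mod 19; (14|19)=-1, (17|19)=+1; (−1)^{2·1·9}·(-1)^1·(+1)^2 = -1.
v=11: a=11^-6·(≡4), b=11^-4·(≡6) mod 11; (4|11)=+1, (6|11)=-1; (−1)^{-6·-4·5}·(+1)^-4·(-1)^-6 = +1.
v=13: a=13^0·(≡1), b=13^2·(≡5) mod 13; (1|13)=+1, (5|13)=-1; (−1)^{0·2·6}·(+1)^2·(-1)^0 = +1.
Ram(-391, -551) = {17, 19, 29, ∞}; no ℚ_17-point on the conic.

[17, 19, 29, inf]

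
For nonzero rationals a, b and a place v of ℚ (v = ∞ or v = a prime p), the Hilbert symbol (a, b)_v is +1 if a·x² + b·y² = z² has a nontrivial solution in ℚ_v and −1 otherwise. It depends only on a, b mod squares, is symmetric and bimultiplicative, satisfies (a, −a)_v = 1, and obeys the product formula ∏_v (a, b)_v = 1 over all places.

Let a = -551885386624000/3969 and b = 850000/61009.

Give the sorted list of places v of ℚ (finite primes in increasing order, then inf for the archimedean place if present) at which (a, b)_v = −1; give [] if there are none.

(a, b) ≡ (-715, 85) mod (ℚ^×)²; places V = {2, 3, 5, 7, 11, 13, 17, 19, ∞}.
(a,b)_11: α=1, u≡5; β=0, v≡10 (mod 11); (5|11)=+1, (10|11)=-1; sign (−1)^0·+1^0·-1^1 = -1.
(a,b)_13: α=1, u≡12; β=-2, v≡6 (mod 13); (12|13)=+1, (6|13)=-1; sign (−1)^0·+1^-2·-1^1 = -1.
(a,b)_19: α=2, u≡7; β=-2, v≡11 (mod 19); (7|19)=+1, (11|19)=+1; sign (−1)^0·+1^-2·+1^2 = +1.
(a,b)_17: α=4, u≡1; β=1, v≡12 (mod 17); (1|17)=+1, (12|17)=-1; sign (−1)^0·+1^1·-1^4 = +1.
(a,b)_∞: sgn(-715)=−, sgn(85)=+, so +1.
(a,b)_7: α=-2, u≡3; β=0, v≡1 (mod 7); (3|7)=-1, (1|7)=+1; sign (−1)^0·-1^0·+1^-2 = +1.
(a,b)_3: α=-4, u≡2; β=0, v≡1 (mod 3); (2|3)=-1, (1|3)=+1; sign (−1)^0·-1^0·+1^-4 = +1.
(a,b)_5: α=3, u≡2; β=5, v≡3 (mod 5); (2|5)=-1, (3|5)=-1; sign (−1)^0·-1^5·-1^3 = +1.
(a,b)_2: α=10, β=4; u≡5, v≡5 (mod 8); ε(u)ε(v)=0·0, αω(v)=10·1, βω(u)=4·1; sum ≡ 0  ⇒  +1.
|Ram(-715, 85)| = 2, even; anisotropic at {11, 13}.

[11, 13]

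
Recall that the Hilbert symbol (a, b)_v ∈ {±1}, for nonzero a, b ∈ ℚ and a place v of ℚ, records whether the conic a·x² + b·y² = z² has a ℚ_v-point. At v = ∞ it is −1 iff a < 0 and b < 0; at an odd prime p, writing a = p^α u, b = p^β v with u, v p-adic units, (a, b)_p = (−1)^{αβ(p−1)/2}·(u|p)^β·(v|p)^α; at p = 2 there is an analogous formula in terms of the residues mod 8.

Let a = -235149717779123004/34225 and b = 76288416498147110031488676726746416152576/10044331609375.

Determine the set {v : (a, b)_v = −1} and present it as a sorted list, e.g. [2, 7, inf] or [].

Mod squares: a ≡ -2431, b ≡ 39767. Check v ∈ {∞, 2, 3, 5, 7, 11, 13, 17, 19, 23, 31, 37}.
v=5: a=5^-2·(≡4), b=5^-6·(≡2) mod 5; (4|5)=+1, (2|5)=-1; (−1)^{-2·-6·2}·(+1)^-6·(-1)^-2 = +1.
v=31: a=31^2·(≡5), b=31^0·(≡5) mod 31; (5|31)=+1, (5|31)=+1; (−1)^{2·0·15}·(+1)^0·(+1)^2 = +1.
v=17: a=17^1·(≡12), b=17^2·(≡4) mod 17; (12|17)=-1, (4|17)=+1; (−1)^{1·2·8}·(-1)^2·(+1)^1 = +1.
v=3: a=3^2·(≡2), b=3^8·(≡2) mod 3; (2|3)=-1, (2|3)=-1; (−1)^{2·8·1}·(-1)^8·(-1)^2 = +1.
v=23: a=23^2·(≡5), b=23^5·(≡2) mod 23; (5|23)=-1, (2|23)=+1; (−1)^{2·5·11}·(-1)^5·(+1)^2 = -1.
v=19: a=19^2·(≡7), b=19^5·(≡8) mod 19; (7|19)=+1, (8|19)=-1; (−1)^{2·5·9}·(+1)^5·(-1)^2 = +1.
v=∞: -2431 < 0 and 39767 > 0  ⇒  (a,b)_∞ = +1.
v=2: v_2(a)=2, v_2(b)=18; units ≡ 1, 7 (mod 8); ε·ε+αω+βω = 0·1+2·0+18·0 ≡ 0  ⇒  (a,b)_2 = +1.
v=13: a=13^1·(≡5), b=13^5·(≡1) mod 13; (5|13)=-1, (1|13)=+1; (−1)^{1·5·6}·(-1)^5·(+1)^1 = -1.
v=37: a=37^-2·(≡10), b=37^-4·(≡19) mod 37; (10|37)=+1, (19|37)=-1; (−1)^{-2·-4·18}·(+1)^-4·(-1)^-2 = +1.
v=7: a=7^0·(≡5), b=7^-3·(≡2) mod 7; (5|7)=-1, (2|7)=+1; (−1)^{0·-3·3}·(-1)^-3·(+1)^0 = -1.
v=11: a=11^5·(≡6), b=11^10·(≡7) mod 11; (6|11)=-1, (7|11)=-1; (−1)^{5·10·5}·(-1)^10·(-1)^5 = -1.
|Ram(-2431, 39767)| = 4, even; anisotropic at {7, 11, 13, 23}.

[7, 11, 13, 23]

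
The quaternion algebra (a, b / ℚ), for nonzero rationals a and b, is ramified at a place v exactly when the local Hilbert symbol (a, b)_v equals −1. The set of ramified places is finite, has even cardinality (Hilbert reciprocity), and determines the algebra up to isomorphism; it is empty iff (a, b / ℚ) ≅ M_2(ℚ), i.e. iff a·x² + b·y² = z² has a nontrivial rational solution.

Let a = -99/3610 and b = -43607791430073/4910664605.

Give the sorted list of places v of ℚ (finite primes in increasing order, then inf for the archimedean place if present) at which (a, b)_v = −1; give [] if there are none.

(a, b) ≡ (-110, -85) mod (ℚ^×)²; places V = {2, 3, 5, 7, 11, 13, 17, 19, 37, ∞}.
(a,b)_17: α=0, u≡9; β=1, v≡10 (mod 17); (9|17)=+1, (10|17)=-1; sign (−1)^0·+1^1·-1^0 = +1.
(a,b)_3: α=2, u≡1; β=12, v≡2 (mod 3); (1|3)=+1, (2|3)=-1; sign (−1)^0·+1^12·-1^2 = +1.
(a,b)_∞: sgn(-110)=−, sgn(-85)=−, so -1.
(a,b)_2: α=-1, β=0; u≡1, v≡3 (mod 8); ε(u)ε(v)=0·1, αω(v)=-1·1, βω(u)=0·0; sum ≡ 1  ⇒  -1.
(a,b)_11: α=1, u≡1; β=-4, v≡5 (mod 11); (1|11)=+1, (5|11)=+1; sign (−1)^0·+1^-4·+1^1 = +1.
(a,b)_13: α=0, u≡2; β=6, v≡11 (mod 13); (2|13)=-1, (11|13)=-1; sign (−1)^0·-1^6·-1^0 = +1.
(a,b)_19: α=-2, u≡11; β=0, v≡8 (mod 19); (11|19)=+1, (8|19)=-1; sign (−1)^0·+1^0·-1^-2 = +1.
(a,b)_5: α=-1, u≡3; β=-1, v≡2 (mod 5); (3|5)=-1, (2|5)=-1; sign (−1)^0·-1^-1·-1^-1 = +1.
(a,b)_7: α=0, u≡4; β=-2, v≡6 (mod 7); (4|7)=+1, (6|7)=-1; sign (−1)^0·+1^-2·-1^0 = +1.
(a,b)_37: α=0, u≡27; β=-2, v≡9 (mod 37); (27|37)=+1, (9|37)=+1; sign (−1)^0·+1^-2·+1^0 = +1.
(-110, -85 / ℚ) ramifies at {2, ∞}: a division algebra.

[2, inf]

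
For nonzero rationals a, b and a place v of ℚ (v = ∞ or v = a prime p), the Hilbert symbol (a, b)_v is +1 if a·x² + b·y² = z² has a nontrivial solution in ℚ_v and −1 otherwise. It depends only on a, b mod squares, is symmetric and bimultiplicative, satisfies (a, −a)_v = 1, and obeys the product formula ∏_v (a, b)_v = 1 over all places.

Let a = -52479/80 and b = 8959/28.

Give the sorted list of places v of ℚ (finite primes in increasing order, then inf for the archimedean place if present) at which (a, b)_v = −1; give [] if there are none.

[5, 7]

(a, b) ≡ (-595, 217) mod (ℚ^×)²; places V = {2, 3, 5, 7, 17, 31, ∞}.
(a,b)_2: α=-4, β=-2; u≡5, v≡1 (mod 8); ε(u)ε(v)=0·0, αω(v)=-4·0, βω(u)=-2·1; sum ≡ 0  ⇒  +1.
(a,b)_5: α=-1, u≡1; β=0, v≡3 (mod 5); (1|5)=+1, (3|5)=-1; sign (−1)^0·+1^0·-1^-1 = -1.
(a,b)_∞: sgn(-595)=−, sgn(217)=+, so +1.
(a,b)_31: α=0, u≡14; β=1, v≡7 (mod 31); (14|31)=+1, (7|31)=+1; sign (−1)^0·+1^1·+1^0 = +1.
(a,b)_3: α=2, u≡2; β=0, v≡1 (mod 3); (2|3)=-1, (1|3)=+1; sign (−1)^0·-1^0·+1^2 = +1.
(a,b)_17: α=1, u≡2; β=2, v≡9 (mod 17); (2|17)=+1, (9|17)=+1; sign (−1)^0·+1^2·+1^1 = +1.
(a,b)_7: α=3, u≡5; β=-1, v≡5 (mod 7); (5|7)=-1, (5|7)=-1; sign (−1)^1·-1^-1·-1^3 = -1.
|Ram(-595, 217)| = 2, even; anisotropic at {5, 7}.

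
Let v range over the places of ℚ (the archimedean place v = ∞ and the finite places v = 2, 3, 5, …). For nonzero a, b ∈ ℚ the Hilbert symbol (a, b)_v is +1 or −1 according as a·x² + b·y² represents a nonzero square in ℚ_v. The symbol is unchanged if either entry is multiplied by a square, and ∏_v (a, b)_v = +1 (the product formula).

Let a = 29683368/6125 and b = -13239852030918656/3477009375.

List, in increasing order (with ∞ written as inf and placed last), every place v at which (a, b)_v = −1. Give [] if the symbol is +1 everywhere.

Mod squares: a ≡ 4290, b ≡ -390. Check v ∈ {∞, 2, 3, 5, 7, 11, 13, 29, 31, 47}.
v=11: a=11^1·(≡5), b=11^4·(≡7) mod 11; (5|11)=+1, (7|11)=-1; (−1)^{1·4·5}·(+1)^4·(-1)^1 = -1.
v=5: a=5^-3·(≡2), b=5^-5·(≡3) mod 5; (2|5)=-1, (3|5)=-1; (−1)^{-3·-5·2}·(-1)^-5·(-1)^-3 = +1.
v=2: v_2(a)=3, v_2(b)=15; units ≡ 1, 5 (mod 8); ε·ε+αω+βω = 0·0+3·1+15·0 ≡ 1  ⇒  (a,b)_2 = -1.
v=47: a=47^0·(≡22), b=47^2·(≡5) mod 47; (22|47)=-1, (5|47)=-1; (−1)^{0·2·23}·(-1)^2·(-1)^0 = +1.
v=7: a=7^-2·(≡6), b=7^-2·(≡1) mod 7; (6|7)=-1, (1|7)=+1; (−1)^{-2·-2·3}·(-1)^-2·(+1)^-2 = +1.
v=13: a=13^1·(≡8), b=13^1·(≡10) mod 13; (8|13)=-1, (10|13)=+1; (−1)^{1·1·6}·(-1)^1·(+1)^1 = -1.
v=29: a=29^0·(≡2), b=29^-2·(≡5) mod 29; (2|29)=-1, (5|29)=+1; (−1)^{0·-2·14}·(-1)^-2·(+1)^0 = +1.
v=31: a=31^2·(≡11), b=31^2·(≡24) mod 31; (11|31)=-1, (24|31)=-1; (−1)^{2·2·15}·(-1)^2·(-1)^2 = +1.
v=∞: 4290 > 0 and -390 < 0  ⇒  (a,b)_∞ = +1.
v=3: a=3^3·(≡2), b=3^-3·(≡2) mod 3; (2|3)=-1, (2|3)=-1; (−1)^{3·-3·1}·(-1)^-3·(-1)^3 = -1.
(4290, -390 / ℚ) ramifies at {2, 3, 11, 13}: a division algebra.

[2, 3, 11, 13]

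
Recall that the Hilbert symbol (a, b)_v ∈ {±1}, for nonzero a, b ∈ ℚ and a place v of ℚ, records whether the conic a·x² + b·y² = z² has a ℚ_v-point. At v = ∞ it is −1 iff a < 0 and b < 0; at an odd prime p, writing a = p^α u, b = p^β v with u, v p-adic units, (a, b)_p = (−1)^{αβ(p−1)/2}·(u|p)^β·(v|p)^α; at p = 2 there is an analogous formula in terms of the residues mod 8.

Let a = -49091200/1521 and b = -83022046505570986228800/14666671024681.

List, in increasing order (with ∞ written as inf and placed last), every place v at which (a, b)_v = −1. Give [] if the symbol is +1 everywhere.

[2, 3, 11, inf]

Mod squares: a ≡ -58, b ≡ -33. Check v ∈ {∞, 2, 3, 5, 7, 11, 13, 17, 23, 29, 31, 43}.
v=23: a=23^2·(≡17), b=23^2·(≡13) mod 23; (17|23)=-1, (13|23)=+1; (−1)^{2·2·11}·(-1)^2·(+1)^2 = +1.
v=31: a=31^0·(≡14), b=31^-2·(≡23) mod 31; (14|31)=+1, (23|31)=-1; (−1)^{0·-2·15}·(+1)^-2·(-1)^0 = +1.
v=3: a=3^-2·(≡2), b=3^7·(≡1) mod 3; (2|3)=-1, (1|3)=+1; (−1)^{-2·7·1}·(-1)^7·(+1)^-2 = -1.
v=29: a=29^1·(≡8), b=29^4·(≡6) mod 29; (8|29)=-1, (6|29)=+1; (−1)^{1·4·14}·(-1)^4·(+1)^1 = +1.
v=13: a=13^-2·(≡7), b=13^-4·(≡11) mod 13; (7|13)=-1, (11|13)=-1; (−1)^{-2·-4·6}·(-1)^-4·(-1)^-2 = +1.
v=2: v_2(a)=7, v_2(b)=6; units ≡ 3, 7 (mod 8); ε·ε+αω+βω = 1·1+7·0+6·1 ≡ 1  ⇒  (a,b)_2 = -1.
v=7: a=7^0·(≡5), b=7^8·(≡1) mod 7; (5|7)=-1, (1|7)=+1; (−1)^{0·8·3}·(-1)^8·(+1)^0 = +1.
v=∞: -58 < 0 and -33 < 0  ⇒  (a,b)_∞ = -1.
v=43: a=43^0·(≡22), b=43^-2·(≡4) mod 43; (22|43)=-1, (4|43)=+1; (−1)^{0·-2·21}·(-1)^-2·(+1)^0 = +1.
v=17: a=17^0·(≡5), b=17^-2·(≡16) mod 17; (5|17)=-1, (16|17)=+1; (−1)^{0·-2·8}·(-1)^-2·(+1)^0 = +1.
v=11: a=11^0·(≡6), b=11^1·(≡10) mod 11; (6|11)=-1, (10|11)=-1; (−1)^{0·1·5}·(-1)^1·(-1)^0 = -1.
v=5: a=5^2·(≡2), b=5^2·(≡3) mod 5; (2|5)=-1, (3|5)=-1; (−1)^{2·2·2}·(-1)^2·(-1)^2 = +1.
(-58, -33 / ℚ) ramifies at {2, 3, 11, ∞}: a division algebra.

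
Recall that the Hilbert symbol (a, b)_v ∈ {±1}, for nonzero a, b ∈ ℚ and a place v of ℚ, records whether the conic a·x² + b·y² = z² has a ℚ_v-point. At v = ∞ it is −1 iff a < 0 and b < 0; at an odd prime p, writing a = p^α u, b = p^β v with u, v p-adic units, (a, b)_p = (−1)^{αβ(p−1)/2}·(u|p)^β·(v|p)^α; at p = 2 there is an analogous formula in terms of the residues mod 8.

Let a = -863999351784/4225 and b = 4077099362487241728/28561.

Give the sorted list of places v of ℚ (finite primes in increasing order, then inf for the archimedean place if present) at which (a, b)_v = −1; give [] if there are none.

[]

(a, b) ≡ (-74, 667) mod (ℚ^×)²; places V = {2, 3, 5, 11, 13, 23, 29, 37, ∞}.
(a,b)_5: α=-2, u≡4; β=0, v≡3 (mod 5); (4|5)=+1, (3|5)=-1; sign (−1)^0·+1^0·-1^-2 = +1.
(a,b)_23: α=2, u≡6; β=3, v≡9 (mod 23); (6|23)=+1, (9|23)=+1; sign (−1)^0·+1^3·+1^2 = +1.
(a,b)_11: α=0, u≡3; β=2, v≡8 (mod 11); (3|11)=+1, (8|11)=-1; sign (−1)^0·+1^2·-1^0 = +1.
(a,b)_∞: sgn(-74)=−, sgn(667)=+, so +1.
(a,b)_37: α=1, u≡18; β=2, v≡21 (mod 37); (18|37)=-1, (21|37)=+1; sign (−1)^0·-1^2·+1^1 = +1.
(a,b)_2: α=3, β=10; u≡3, v≡3 (mod 8); ε(u)ε(v)=1·1, αω(v)=3·1, βω(u)=10·1; sum ≡ 0  ⇒  +1.
(a,b)_29: α=2, u≡23; β=3, v≡13 (mod 29); (23|29)=+1, (13|29)=+1; sign (−1)^0·+1^3·+1^2 = +1.
(a,b)_13: α=-2, u≡10; β=-4, v≡1 (mod 13); (10|13)=+1, (1|13)=+1; sign (−1)^0·+1^-4·+1^-2 = +1.
(a,b)_3: α=8, u≡1; β=4, v≡1 (mod 3); (1|3)=+1, (1|3)=+1; sign (−1)^0·+1^4·+1^8 = +1.
Every local symbol is +1, so the conic -74·x² + 667·y² = z² has ℚ_v-points for all v and hence a ℚ-point; (a, b / ℚ) ≅ M_2(ℚ).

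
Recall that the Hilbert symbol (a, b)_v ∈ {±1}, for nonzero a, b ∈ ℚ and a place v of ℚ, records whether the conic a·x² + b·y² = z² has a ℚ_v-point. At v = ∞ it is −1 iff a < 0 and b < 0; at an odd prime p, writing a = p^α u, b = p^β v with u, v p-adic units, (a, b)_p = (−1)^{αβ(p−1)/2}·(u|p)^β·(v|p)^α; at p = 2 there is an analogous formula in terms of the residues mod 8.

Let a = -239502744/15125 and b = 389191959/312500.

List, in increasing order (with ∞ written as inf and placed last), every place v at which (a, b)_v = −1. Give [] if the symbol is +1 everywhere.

[2, 3]

(a, b) ≡ (-30, 195) mod (ℚ^×)²; places V = {2, 3, 5, 11, 13, ∞}.
(a,b)_∞: sgn(-30)=−, sgn(195)=+, so +1.
(a,b)_2: α=3, β=-2; u≡1, v≡3 (mod 8); ε(u)ε(v)=0·1, αω(v)=3·1, βω(u)=-2·0; sum ≡ 1  ⇒  -1.
(a,b)_11: α=-2, u≡9; β=0, v≡2 (mod 11); (9|11)=+1, (2|11)=-1; sign (−1)^0·+1^0·-1^-2 = +1.
(a,b)_3: α=11, u≡2; β=11, v≡2 (mod 3); (2|3)=-1, (2|3)=-1; sign (−1)^1·-1^11·-1^11 = -1.
(a,b)_13: α=2, u≡1; β=3, v≡8 (mod 13); (1|13)=+1, (8|13)=-1; sign (−1)^0·+1^3·-1^2 = +1.
(a,b)_5: α=-3, u≡1; β=-7, v≡1 (mod 5); (1|5)=+1, (1|5)=+1; sign (−1)^0·+1^-7·+1^-3 = +1.
|Ram(-30, 195)| = 2, even; anisotropic at {2, 3}.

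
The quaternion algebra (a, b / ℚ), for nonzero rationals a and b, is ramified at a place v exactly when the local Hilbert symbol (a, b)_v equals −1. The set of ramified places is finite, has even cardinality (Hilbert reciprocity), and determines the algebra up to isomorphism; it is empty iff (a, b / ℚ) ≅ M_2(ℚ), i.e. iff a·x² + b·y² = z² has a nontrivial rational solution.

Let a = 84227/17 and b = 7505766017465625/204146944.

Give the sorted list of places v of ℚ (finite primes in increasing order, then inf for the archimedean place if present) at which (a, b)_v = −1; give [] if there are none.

[11, 13, 19, 31]

(a, b) ≡ (1431859, 578305) mod (ℚ^×)²; places V = {2, 3, 5, 7, 11, 13, 17, 19, 31, 41, 47, ∞}.
(a,b)_19: α=1, u≡16; β=-2, v≡3 (mod 19); (16|19)=+1, (3|19)=-1; sign (−1)^0·+1^-2·-1^1 = -1.
(a,b)_31: α=1, u≡3; β=3, v≡6 (mod 31); (3|31)=-1, (6|31)=-1; sign (−1)^1·-1^3·-1^1 = -1.
(a,b)_5: α=0, u≡1; β=5, v≡1 (mod 5); (1|5)=+1, (1|5)=+1; sign (−1)^0·+1^5·+1^0 = +1.
(a,b)_11: α=1, u≡2; β=0, v≡8 (mod 11); (2|11)=-1, (8|11)=-1; sign (−1)^0·-1^0·-1^1 = -1.
(a,b)_47: α=0, u≡14; β=-2, v≡21 (mod 47); (14|47)=+1, (21|47)=+1; sign (−1)^0·+1^-2·+1^0 = +1.
(a,b)_3: α=0, u≡1; β=2, v≡1 (mod 3); (1|3)=+1, (1|3)=+1; sign (−1)^0·+1^2·+1^0 = +1.
(a,b)_13: α=1, u≡11; β=1, v≡3 (mod 13); (11|13)=-1, (3|13)=+1; sign (−1)^0·-1^1·+1^1 = -1.
(a,b)_41: α=0, u≡8; β=1, v≡5 (mod 41); (8|41)=+1, (5|41)=+1; sign (−1)^0·+1^1·+1^0 = +1.
(a,b)_∞: sgn(1431859)=+, sgn(578305)=+, so +1.
(a,b)_2: α=0, β=-8; u≡3, v≡1 (mod 8); ε(u)ε(v)=1·0, αω(v)=0·0, βω(u)=-8·1; sum ≡ 0  ⇒  +1.
(a,b)_7: α=0, u≡1; β=5, v≡1 (mod 7); (1|7)=+1, (1|7)=+1; sign (−1)^0·+1^5·+1^0 = +1.
(a,b)_17: α=-1, u≡9; β=0, v≡16 (mod 17); (9|17)=+1, (16|17)=+1; sign (−1)^0·+1^0·+1^-1 = +1.
Ram(1431859, 578305) = {11, 13, 19, 31}; no ℚ_11-point on the conic.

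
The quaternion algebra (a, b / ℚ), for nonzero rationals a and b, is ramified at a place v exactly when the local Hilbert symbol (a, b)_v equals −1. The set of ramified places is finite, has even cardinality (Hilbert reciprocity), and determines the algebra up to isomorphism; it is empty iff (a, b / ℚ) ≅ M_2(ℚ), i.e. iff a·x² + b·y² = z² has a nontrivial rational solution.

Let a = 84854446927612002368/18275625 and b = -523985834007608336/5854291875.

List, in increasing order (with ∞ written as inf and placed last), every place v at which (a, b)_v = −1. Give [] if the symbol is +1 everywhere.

[3, 17, 37, 41]

Mod squares: a ≡ 17, b ≡ -59163. Check v ∈ {∞, 2, 3, 5, 7, 13, 17, 19, 31, 37, 41}.
v=13: a=13^2·(≡4), b=13^3·(≡3) mod 13; (4|13)=+1, (3|13)=+1; (−1)^{2·3·6}·(+1)^3·(+1)^2 = +1.
v=3: a=3^-4·(≡2), b=3^-3·(≡1) mod 3; (2|3)=-1, (1|3)=+1; (−1)^{-4·-3·1}·(-1)^-3·(+1)^-4 = -1.
v=19: a=19^-2·(≡1), b=19^-2·(≡15) mod 19; (1|19)=+1, (15|19)=-1; (−1)^{-2·-2·9}·(+1)^-2·(-1)^-2 = +1.
v=31: a=31^0·(≡21), b=31^-2·(≡4) mod 31; (21|31)=-1, (4|31)=+1; (−1)^{0·-2·15}·(-1)^-2·(+1)^0 = +1.
v=2: v_2(a)=6, v_2(b)=4; units ≡ 1, 5 (mod 8); ε·ε+αω+βω = 0·0+6·1+4·0 ≡ 0  ⇒  (a,b)_2 = +1.
v=17: a=17^5·(≡4), b=17^4·(≡5) mod 17; (4|17)=+1, (5|17)=-1; (−1)^{5·4·8}·(+1)^4·(-1)^5 = -1.
v=37: a=37^2·(≡2), b=37^1·(≡35) mod 37; (2|37)=-1, (35|37)=-1; (−1)^{2·1·18}·(-1)^1·(-1)^2 = -1.
v=41: a=41^2·(≡15), b=41^1·(≡10) mod 41; (15|41)=-1, (10|41)=+1; (−1)^{2·1·20}·(-1)^1·(+1)^2 = -1.
v=∞: 17 > 0 and -59163 < 0  ⇒  (a,b)_∞ = +1.
v=5: a=5^-4·(≡3), b=5^-4·(≡2) mod 5; (3|5)=-1, (2|5)=-1; (−1)^{-4·-4·2}·(-1)^-4·(-1)^-4 = +1.
v=7: a=7^4·(≡5), b=7^6·(≡1) mod 7; (5|7)=-1, (1|7)=+1; (−1)^{4·6·3}·(-1)^6·(+1)^4 = +1.
|Ram(17, -59163)| = 4, even; anisotropic at {3, 17, 37, 41}.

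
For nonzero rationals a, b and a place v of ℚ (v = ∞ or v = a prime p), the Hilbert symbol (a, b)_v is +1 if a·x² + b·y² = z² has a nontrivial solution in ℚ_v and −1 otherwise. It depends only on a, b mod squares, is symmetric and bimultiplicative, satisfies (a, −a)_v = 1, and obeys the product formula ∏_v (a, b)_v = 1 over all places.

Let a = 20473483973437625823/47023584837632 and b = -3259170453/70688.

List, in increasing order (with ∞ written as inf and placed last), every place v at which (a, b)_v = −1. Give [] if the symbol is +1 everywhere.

[7, 11]

(a, b) ≡ (7854, -149226) mod (ℚ^×)²; places V = {2, 3, 7, 11, 13, 17, 19, 29, 31, 47, ∞}.
(a,b)_31: α=-2, u≡11; β=0, v≡1 (mod 31); (11|31)=-1, (1|31)=+1; sign (−1)^0·-1^0·+1^-2 = +1.
(a,b)_2: α=-17, β=-5; u≡7, v≡3 (mod 8); ε(u)ε(v)=1·1, αω(v)=-17·1, βω(u)=-5·0; sum ≡ 0  ⇒  +1.
(a,b)_17: α=1, u≡6; β=1, v≡5 (mod 17); (6|17)=-1, (5|17)=-1; sign (−1)^0·-1^1·-1^1 = +1.
(a,b)_19: α=6, u≡16; β=3, v≡10 (mod 19); (16|19)=+1, (10|19)=-1; sign (−1)^0·+1^3·-1^6 = +1.
(a,b)_11: α=5, u≡10; β=3, v≡7 (mod 11); (10|11)=-1, (7|11)=-1; sign (−1)^1·-1^3·-1^5 = -1.
(a,b)_7: α=1, u≡2; β=1, v≡1 (mod 7); (2|7)=+1, (1|7)=+1; sign (−1)^1·+1^1·+1^1 = -1.
(a,b)_∞: sgn(7854)=+, sgn(-149226)=−, so +1.
(a,b)_13: α=-2, u≡5; β=0, v≡1 (mod 13); (5|13)=-1, (1|13)=+1; sign (−1)^0·-1^0·+1^-2 = +1.
(a,b)_29: α=2, u≡9; β=0, v≡27 (mod 29); (9|29)=+1, (27|29)=-1; sign (−1)^0·+1^0·-1^2 = +1.
(a,b)_47: α=-2, u≡13; β=-2, v≡10 (mod 47); (13|47)=-1, (10|47)=-1; sign (−1)^0·-1^-2·-1^-2 = +1.
(a,b)_3: α=3, u≡2; β=1, v≡1 (mod 3); (2|3)=-1, (1|3)=+1; sign (−1)^1·-1^1·+1^3 = +1.
|Ram(7854, -149226)| = 2, even; anisotropic at {7, 11}.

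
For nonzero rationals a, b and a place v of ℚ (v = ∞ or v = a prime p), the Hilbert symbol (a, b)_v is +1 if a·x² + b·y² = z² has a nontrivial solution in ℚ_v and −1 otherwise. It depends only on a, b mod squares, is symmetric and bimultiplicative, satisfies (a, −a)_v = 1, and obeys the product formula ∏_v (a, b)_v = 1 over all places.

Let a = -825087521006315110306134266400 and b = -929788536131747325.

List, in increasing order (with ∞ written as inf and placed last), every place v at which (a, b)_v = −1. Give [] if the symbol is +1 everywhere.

Mod squares: a ≡ -298034, b ≡ -20677. Check v ∈ {∞, 2, 3, 5, 11, 19, 23, 29, 31}.
v=19: a=19^3·(≡18), b=19^2·(≡13) mod 19; (18|19)=-1, (13|19)=-1; (−1)^{3·2·9}·(-1)^2·(-1)^3 = -1.
v=29: a=29^2·(≡23), b=29^1·(≡14) mod 29; (23|29)=+1, (14|29)=-1; (−1)^{2·1·14}·(+1)^1·(-1)^2 = +1.
v=11: a=11^3·(≡6), b=11^2·(≡9) mod 11; (6|11)=-1, (9|11)=+1; (−1)^{3·2·5}·(-1)^2·(+1)^3 = +1.
v=∞: -298034 < 0 and -20677 < 0  ⇒  (a,b)_∞ = -1.
v=23: a=23^5·(≡19), b=23^3·(≡17) mod 23; (19|23)=-1, (17|23)=-1; (−1)^{5·3·11}·(-1)^3·(-1)^5 = -1.
v=3: a=3^6·(≡1), b=3^4·(≡2) mod 3; (1|3)=+1, (2|3)=-1; (−1)^{6·4·1}·(+1)^4·(-1)^6 = +1.
v=31: a=31^5·(≡6), b=31^3·(≡11) mod 31; (6|31)=-1, (11|31)=-1; (−1)^{5·3·15}·(-1)^3·(-1)^5 = -1.
v=2: v_2(a)=5, v_2(b)=0; units ≡ 7, 3 (mod 8); ε·ε+αω+βω = 1·1+5·1+0·0 ≡ 0  ⇒  (a,b)_2 = +1.
v=5: a=5^2·(≡4), b=5^2·(≡2) mod 5; (4|5)=+1, (2|5)=-1; (−1)^{2·2·2}·(+1)^2·(-1)^2 = +1.
Ram(-298034, -20677) = {19, 23, 31, ∞}; no ℚ_19-point on the conic.

[19, 23, 31, inf]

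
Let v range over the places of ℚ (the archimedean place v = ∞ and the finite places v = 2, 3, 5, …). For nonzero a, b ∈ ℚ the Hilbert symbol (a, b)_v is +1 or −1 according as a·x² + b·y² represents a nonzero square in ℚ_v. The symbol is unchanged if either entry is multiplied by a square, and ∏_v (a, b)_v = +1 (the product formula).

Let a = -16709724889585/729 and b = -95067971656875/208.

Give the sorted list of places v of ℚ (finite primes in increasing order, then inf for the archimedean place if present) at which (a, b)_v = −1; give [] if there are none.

[5, 17, 31, inf]

Mod squares: a ≡ -24081265, b ≡ -253487. Check v ∈ {∞, 2, 3, 5, 7, 13, 17, 19, 31, 37}.
v=2: v_2(a)=0, v_2(b)=-4; units ≡ 7, 1 (mod 8); ε·ε+αω+βω = 1·0+0·0+-4·0 ≡ 0  ⇒  (a,b)_2 = +1.
v=5: a=5^1·(≡2), b=5^4·(≡3) mod 5; (2|5)=-1, (3|5)=-1; (−1)^{1·4·2}·(-1)^4·(-1)^1 = -1.
v=31: a=31^1·(≡14), b=31^1·(≡14) mod 31; (14|31)=+1, (14|31)=+1; (−1)^{1·1·15}·(+1)^1·(+1)^1 = -1.
v=7: a=7^4·(≡4), b=7^4·(≡4) mod 7; (4|7)=+1, (4|7)=+1; (−1)^{4·4·3}·(+1)^4·(+1)^4 = +1.
v=37: a=37^1·(≡18), b=37^1·(≡2) mod 37; (18|37)=-1, (2|37)=-1; (−1)^{1·1·18}·(-1)^1·(-1)^1 = +1.
v=3: a=3^-6·(≡2), b=3^2·(≡1) mod 3; (2|3)=-1, (1|3)=+1; (−1)^{-6·2·1}·(-1)^2·(+1)^-6 = +1.
v=∞: -24081265 < 0 and -253487 < 0  ⇒  (a,b)_∞ = -1.
v=17: a=17^3·(≡6), b=17^1·(≡13) mod 17; (6|17)=-1, (13|17)=+1; (−1)^{3·1·8}·(-1)^1·(+1)^3 = -1.
v=13: a=13^1·(≡4), b=13^-1·(≡10) mod 13; (4|13)=+1, (10|13)=+1; (−1)^{1·-1·6}·(+1)^-1·(+1)^1 = +1.
v=19: a=19^1·(≡11), b=19^2·(≡16) mod 19; (11|19)=+1, (16|19)=+1; (−1)^{1·2·9}·(+1)^2·(+1)^1 = +1.
(-24081265, -253487 / ℚ) ramifies at {5, 17, 31, ∞}: a division algebra.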